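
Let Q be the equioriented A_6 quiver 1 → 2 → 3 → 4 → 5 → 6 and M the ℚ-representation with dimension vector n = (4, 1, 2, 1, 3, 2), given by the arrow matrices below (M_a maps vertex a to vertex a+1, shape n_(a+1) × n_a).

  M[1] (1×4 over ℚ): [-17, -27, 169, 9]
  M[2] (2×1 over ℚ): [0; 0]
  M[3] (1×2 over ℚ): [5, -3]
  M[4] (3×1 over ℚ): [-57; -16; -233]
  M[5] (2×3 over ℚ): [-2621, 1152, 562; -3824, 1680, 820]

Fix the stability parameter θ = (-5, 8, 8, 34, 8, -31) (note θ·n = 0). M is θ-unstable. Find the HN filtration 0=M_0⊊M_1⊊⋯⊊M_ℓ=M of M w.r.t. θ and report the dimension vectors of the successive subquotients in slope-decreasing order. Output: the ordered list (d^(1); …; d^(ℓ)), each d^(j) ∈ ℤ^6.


Via rank(M_{q-1}∘⋯∘M_p): M ≅ I[1,1]^3, I[1,2], I[3,3], I[3,6], I[5,5], I[5,6].
μ_θ-semistable layers: μ^(1)=8; μ^(2)=19/4; μ^(3)=-5; μ^(4)=-23/2

((0, 1, 1, 0, 1, 0); (0, 0, 1, 1, 1, 1); (4, 0, 0, 0, 0, 0); (0, 0, 0, 0, 1, 1))


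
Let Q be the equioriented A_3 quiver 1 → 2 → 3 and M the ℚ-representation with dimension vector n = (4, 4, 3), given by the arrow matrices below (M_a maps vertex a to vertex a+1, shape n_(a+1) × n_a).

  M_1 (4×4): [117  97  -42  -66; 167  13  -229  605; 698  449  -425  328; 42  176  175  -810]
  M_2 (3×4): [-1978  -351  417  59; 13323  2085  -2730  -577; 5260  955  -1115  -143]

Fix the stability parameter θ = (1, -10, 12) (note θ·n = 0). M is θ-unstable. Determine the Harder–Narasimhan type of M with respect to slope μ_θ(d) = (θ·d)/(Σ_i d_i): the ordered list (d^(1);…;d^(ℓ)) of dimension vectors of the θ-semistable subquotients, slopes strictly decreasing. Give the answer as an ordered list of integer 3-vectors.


Via rank(M_{q-1}∘⋯∘M_p): M ≅ I[1,2], I[1,3]^3.
μ_θ-semistable layers: μ^(1)=12; μ^(2)=-9/2

((0, 0, 3); (4, 4, 0))


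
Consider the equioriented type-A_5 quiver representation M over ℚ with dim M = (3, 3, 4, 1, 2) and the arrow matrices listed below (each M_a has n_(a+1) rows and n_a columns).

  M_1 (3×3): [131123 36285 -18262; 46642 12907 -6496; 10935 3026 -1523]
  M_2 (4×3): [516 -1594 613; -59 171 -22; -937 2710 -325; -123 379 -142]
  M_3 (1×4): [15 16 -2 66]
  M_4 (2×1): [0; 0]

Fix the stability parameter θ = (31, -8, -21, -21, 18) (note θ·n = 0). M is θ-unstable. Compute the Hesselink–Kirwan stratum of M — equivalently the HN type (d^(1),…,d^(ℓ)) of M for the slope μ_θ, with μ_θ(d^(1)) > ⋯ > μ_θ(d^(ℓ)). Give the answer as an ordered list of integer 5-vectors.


Via rank(M_{q-1}∘⋯∘M_p): M ≅ I[1,3]^2, I[1,4], I[3,3], I[5,5]^2.
μ_θ-semistable layers: μ^(1)=18; μ^(2)=2/3; μ^(3)=-19/4; μ^(4)=-21

((0, 0, 0, 0, 2); (2, 2, 2, 0, 0); (1, 1, 1, 1, 0); (0, 0, 1, 0, 0))


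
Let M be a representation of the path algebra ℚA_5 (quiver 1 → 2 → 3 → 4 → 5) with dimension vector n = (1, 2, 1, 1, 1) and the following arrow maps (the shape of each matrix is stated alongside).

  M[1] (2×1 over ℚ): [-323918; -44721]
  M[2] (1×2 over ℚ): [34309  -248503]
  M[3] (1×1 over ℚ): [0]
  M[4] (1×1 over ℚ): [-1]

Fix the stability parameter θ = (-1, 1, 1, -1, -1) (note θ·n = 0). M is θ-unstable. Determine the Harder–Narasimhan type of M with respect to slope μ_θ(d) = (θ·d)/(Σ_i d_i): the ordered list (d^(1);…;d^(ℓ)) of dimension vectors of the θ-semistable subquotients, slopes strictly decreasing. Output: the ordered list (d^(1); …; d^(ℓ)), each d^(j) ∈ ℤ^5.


Via rank(M_{q-1}∘⋯∘M_p): M ≅ I[1,3], I[2,2], I[4,5].
μ_θ-semistable layers: μ^(1)=1; μ^(2)=-1

((0, 2, 1, 0, 0); (1, 0, 0, 1, 1))


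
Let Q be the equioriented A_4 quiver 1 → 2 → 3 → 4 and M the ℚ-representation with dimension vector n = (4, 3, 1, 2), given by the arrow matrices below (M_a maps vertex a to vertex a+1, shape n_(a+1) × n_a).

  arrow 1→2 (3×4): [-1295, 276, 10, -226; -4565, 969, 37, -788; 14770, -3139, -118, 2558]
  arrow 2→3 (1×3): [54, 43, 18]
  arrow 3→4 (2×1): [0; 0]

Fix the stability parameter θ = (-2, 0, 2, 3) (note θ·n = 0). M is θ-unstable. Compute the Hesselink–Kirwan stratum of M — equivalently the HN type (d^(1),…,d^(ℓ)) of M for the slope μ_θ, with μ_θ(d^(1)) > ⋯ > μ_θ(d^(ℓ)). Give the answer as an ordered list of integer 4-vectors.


Via rank(M_{q-1}∘⋯∘M_p): M ≅ I[1,1], I[1,2]^2, I[1,3], I[4,4]^2.
μ_θ-semistable layers: μ^(1)=3; μ^(2)=2; μ^(3)=0; μ^(4)=-2

((0, 0, 0, 2); (0, 0, 1, 0); (0, 3, 0, 0); (4, 0, 0, 0))


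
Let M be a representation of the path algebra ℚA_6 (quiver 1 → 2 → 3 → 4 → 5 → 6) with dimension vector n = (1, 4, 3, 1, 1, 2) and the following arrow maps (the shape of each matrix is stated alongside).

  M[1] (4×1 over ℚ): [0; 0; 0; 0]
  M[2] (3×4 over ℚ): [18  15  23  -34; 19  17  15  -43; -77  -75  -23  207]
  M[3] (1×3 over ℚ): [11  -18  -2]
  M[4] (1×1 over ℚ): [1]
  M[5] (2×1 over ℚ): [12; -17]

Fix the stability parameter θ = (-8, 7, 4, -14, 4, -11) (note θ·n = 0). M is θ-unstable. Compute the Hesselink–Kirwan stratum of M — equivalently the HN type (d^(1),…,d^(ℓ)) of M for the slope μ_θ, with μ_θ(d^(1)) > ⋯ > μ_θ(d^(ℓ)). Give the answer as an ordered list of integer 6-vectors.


Interval decomposition of M: I[1,1], I[2,2], I[2,3]^2, I[2,6], I[6,6].
HN type (ℓ=5): μ^(1)=7; μ^(2)=11/2; μ^(3)=-2; μ^(4)=-8; μ^(5)=-11

((0, 1, 0, 0, 0, 0); (0, 2, 2, 0, 0, 0); (0, 1, 1, 1, 1, 1); (1, 0, 0, 0, 0, 0); (0, 0, 0, 0, 0, 1))


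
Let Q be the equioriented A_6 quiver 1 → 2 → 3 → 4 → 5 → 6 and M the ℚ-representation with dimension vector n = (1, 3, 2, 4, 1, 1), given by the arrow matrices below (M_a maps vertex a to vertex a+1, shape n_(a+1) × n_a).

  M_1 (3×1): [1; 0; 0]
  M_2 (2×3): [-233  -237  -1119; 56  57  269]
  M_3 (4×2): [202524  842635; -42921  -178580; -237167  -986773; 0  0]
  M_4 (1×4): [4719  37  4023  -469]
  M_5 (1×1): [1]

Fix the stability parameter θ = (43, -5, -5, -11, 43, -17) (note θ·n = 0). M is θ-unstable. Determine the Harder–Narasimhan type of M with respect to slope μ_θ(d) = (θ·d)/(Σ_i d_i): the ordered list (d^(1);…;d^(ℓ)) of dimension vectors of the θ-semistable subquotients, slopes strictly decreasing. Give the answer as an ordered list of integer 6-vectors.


Interval decomposition of M: I[1,6], I[2,2], I[2,4], I[4,4]^2.
HN type (ℓ=5): μ^(1)=13; μ^(2)=11/2; μ^(3)=-5; μ^(4)=-7; μ^(5)=-11

((0, 0, 0, 0, 1, 1); (1, 1, 1, 1, 0, 0); (0, 1, 0, 0, 0, 0); (0, 1, 1, 1, 0, 0); (0, 0, 0, 2, 0, 0))


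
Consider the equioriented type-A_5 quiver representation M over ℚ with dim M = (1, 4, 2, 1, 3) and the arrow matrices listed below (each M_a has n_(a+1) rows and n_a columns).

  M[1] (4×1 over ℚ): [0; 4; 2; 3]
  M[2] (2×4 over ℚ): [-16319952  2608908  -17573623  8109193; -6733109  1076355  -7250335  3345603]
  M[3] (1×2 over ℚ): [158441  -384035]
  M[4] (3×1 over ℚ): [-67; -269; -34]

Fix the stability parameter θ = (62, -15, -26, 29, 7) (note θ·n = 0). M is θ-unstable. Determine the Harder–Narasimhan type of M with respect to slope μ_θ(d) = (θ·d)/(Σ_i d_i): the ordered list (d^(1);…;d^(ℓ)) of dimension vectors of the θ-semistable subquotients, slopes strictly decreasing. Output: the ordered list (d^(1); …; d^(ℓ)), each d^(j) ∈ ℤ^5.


Interval decomposition of M: I[1,3], I[2,2]^2, I[2,5], I[5,5]^2.
HN type (ℓ=4): μ^(1)=18; μ^(2)=7; μ^(3)=-15; μ^(4)=-41/2

((0, 0, 0, 1, 1); (1, 1, 1, 0, 2); (0, 2, 0, 0, 0); (0, 1, 1, 0, 0))


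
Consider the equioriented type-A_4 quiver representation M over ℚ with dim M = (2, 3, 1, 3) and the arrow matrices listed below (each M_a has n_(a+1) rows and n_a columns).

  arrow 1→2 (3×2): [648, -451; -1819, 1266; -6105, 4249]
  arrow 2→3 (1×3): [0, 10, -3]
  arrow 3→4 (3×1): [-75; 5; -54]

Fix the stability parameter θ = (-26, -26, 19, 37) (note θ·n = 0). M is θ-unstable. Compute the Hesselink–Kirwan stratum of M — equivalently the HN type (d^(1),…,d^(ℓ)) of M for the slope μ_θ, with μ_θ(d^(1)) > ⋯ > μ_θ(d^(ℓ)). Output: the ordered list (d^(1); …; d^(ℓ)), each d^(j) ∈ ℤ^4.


Via rank(M_{q-1}∘⋯∘M_p): M ≅ I[1,2], I[1,4], I[2,2], I[4,4]^2.
μ_θ-semistable layers: μ^(1)=37; μ^(2)=19; μ^(3)=-26

((0, 0, 0, 3); (0, 0, 1, 0); (2, 3, 0, 0))


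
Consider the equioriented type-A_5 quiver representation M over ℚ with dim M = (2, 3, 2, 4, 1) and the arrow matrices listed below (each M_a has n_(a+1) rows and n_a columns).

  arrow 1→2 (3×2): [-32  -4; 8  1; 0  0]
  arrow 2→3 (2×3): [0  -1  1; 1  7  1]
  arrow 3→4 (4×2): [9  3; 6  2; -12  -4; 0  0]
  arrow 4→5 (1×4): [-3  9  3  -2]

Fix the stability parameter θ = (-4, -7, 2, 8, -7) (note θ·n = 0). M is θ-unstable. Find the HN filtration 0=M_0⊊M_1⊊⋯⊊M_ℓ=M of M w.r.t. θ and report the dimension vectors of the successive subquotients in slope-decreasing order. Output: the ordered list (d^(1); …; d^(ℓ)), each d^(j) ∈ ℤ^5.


Interval decomposition of M: I[1,1], I[1,3], I[2,2], I[2,5], I[4,4]^3.
HN type (ℓ=6): μ^(1)=8; μ^(2)=2; μ^(3)=1; μ^(4)=-4; μ^(5)=-11/2; μ^(6)=-7

((0, 0, 0, 3, 0); (0, 0, 1, 0, 0); (0, 0, 1, 1, 1); (1, 0, 0, 0, 0); (1, 1, 0, 0, 0); (0, 2, 0, 0, 0))


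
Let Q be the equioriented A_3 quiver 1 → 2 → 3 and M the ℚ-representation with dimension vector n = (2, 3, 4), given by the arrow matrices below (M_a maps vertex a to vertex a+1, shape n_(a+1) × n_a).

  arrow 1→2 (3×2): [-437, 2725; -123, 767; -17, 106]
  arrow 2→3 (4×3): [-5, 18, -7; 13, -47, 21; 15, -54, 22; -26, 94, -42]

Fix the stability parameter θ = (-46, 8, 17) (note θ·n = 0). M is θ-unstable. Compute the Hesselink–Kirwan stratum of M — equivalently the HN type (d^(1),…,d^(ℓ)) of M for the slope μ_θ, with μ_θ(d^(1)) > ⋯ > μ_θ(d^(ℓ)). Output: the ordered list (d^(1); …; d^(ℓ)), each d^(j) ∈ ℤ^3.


Via rank(M_{q-1}∘⋯∘M_p): M ≅ I[1,3]^2, I[2,3], I[3,3].
μ_θ-semistable layers: μ^(1)=17; μ^(2)=8; μ^(3)=-46

((0, 0, 4); (0, 3, 0); (2, 0, 0))


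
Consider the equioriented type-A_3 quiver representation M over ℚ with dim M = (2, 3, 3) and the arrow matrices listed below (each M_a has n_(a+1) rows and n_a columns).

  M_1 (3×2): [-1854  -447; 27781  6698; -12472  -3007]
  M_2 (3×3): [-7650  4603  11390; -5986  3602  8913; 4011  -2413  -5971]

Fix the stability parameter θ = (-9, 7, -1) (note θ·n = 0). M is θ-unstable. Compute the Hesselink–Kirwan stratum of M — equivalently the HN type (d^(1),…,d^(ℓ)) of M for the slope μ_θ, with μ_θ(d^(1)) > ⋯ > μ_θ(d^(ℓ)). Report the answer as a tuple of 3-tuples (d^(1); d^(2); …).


Via rank(M_{q-1}∘⋯∘M_p): M ≅ I[1,3]^2, I[2,3].
μ_θ-semistable layers: μ^(1)=3; μ^(2)=-9

((0, 3, 3); (2, 0, 0))


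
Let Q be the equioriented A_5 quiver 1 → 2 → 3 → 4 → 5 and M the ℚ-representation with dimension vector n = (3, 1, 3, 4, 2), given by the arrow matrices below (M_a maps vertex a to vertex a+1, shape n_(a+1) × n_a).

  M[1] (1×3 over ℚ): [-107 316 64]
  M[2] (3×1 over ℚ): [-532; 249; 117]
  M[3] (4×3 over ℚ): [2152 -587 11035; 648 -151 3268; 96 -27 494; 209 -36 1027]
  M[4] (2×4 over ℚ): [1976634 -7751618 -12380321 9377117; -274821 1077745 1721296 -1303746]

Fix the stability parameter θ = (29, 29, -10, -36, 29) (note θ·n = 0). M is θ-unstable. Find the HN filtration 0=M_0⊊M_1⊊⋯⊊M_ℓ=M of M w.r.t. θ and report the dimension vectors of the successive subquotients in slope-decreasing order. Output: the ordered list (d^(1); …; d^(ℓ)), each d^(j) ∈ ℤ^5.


Via rank(M_{q-1}∘⋯∘M_p): M ≅ I[1,1]^2, I[1,5], I[3,4], I[3,5], I[4,4].
μ_θ-semistable layers: μ^(1)=29; μ^(2)=3; μ^(3)=-23; μ^(4)=-36

((2, 0, 0, 0, 2); (1, 1, 1, 1, 0); (0, 0, 2, 2, 0); (0, 0, 0, 1, 0))


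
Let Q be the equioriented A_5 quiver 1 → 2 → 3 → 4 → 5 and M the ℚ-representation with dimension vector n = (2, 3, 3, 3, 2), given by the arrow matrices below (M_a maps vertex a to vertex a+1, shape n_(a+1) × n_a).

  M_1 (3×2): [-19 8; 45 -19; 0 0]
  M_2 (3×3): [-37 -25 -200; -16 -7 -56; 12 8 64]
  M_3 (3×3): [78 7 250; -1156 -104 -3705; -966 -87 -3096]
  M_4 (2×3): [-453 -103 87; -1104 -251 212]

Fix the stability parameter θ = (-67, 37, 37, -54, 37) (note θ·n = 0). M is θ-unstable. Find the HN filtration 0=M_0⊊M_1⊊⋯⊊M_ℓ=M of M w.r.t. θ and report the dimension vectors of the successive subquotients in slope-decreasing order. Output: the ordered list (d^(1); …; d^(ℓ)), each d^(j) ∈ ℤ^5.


Via rank(M_{q-1}∘⋯∘M_p): M ≅ I[1,3], I[1,4], I[2,2], I[3,5], I[4,5].
μ_θ-semistable layers: μ^(1)=37; μ^(2)=20/3; μ^(3)=-17/2; μ^(4)=-54; μ^(5)=-67

((0, 2, 1, 0, 2); (0, 1, 1, 1, 0); (0, 0, 1, 1, 0); (0, 0, 0, 1, 0); (2, 0, 0, 0, 0))


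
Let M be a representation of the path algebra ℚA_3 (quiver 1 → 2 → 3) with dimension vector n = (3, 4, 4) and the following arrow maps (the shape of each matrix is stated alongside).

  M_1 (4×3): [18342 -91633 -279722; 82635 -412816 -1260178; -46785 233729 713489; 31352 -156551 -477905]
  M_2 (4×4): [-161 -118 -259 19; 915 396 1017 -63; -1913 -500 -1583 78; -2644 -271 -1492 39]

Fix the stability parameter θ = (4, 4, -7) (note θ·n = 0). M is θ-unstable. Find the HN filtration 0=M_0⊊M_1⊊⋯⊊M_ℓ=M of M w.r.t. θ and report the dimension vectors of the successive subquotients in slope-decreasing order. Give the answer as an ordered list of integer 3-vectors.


Barcode: M ≅ I[1,3]^3, I[2,2], I[3,3]. HN layers by μ_θ (3 steps, strictly decreasing):
  μ^(1)=4; μ^(2)=1/3; μ^(3)=-7

((0, 1, 0); (3, 3, 3); (0, 0, 1))


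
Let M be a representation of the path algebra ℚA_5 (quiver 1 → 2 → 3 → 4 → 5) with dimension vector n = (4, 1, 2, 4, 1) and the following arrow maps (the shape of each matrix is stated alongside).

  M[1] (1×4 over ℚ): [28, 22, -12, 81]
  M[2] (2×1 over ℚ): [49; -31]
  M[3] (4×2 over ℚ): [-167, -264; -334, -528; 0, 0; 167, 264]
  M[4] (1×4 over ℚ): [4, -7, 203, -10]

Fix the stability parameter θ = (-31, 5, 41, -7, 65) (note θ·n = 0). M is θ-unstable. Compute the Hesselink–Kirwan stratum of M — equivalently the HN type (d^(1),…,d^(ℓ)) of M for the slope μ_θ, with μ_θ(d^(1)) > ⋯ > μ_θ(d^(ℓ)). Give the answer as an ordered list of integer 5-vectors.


Barcode: M ≅ I[1,1]^3, I[1,4], I[3,3], I[4,4]^2, I[4,5]. HN layers by μ_θ (6 steps, strictly decreasing):
  μ^(1)=65; μ^(2)=41; μ^(3)=17; μ^(4)=5; μ^(5)=-7; μ^(6)=-31

((0, 0, 0, 0, 1); (0, 0, 1, 0, 0); (0, 0, 1, 1, 0); (0, 1, 0, 0, 0); (0, 0, 0, 3, 0); (4, 0, 0, 0, 0))


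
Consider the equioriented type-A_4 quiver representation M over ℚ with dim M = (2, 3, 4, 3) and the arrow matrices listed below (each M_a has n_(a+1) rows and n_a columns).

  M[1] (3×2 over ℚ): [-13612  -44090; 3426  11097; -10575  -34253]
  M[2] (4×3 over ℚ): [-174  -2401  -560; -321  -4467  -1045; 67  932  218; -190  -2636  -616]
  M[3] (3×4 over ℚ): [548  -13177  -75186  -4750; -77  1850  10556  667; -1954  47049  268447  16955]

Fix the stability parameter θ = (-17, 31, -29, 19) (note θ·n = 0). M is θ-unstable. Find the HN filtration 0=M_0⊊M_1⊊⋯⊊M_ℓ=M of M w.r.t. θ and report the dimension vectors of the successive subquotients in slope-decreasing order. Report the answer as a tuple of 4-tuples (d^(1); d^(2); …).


Via rank(M_{q-1}∘⋯∘M_p): M ≅ I[1,4]^2, I[2,4], I[3,3].
μ_θ-semistable layers: μ^(1)=19; μ^(2)=1; μ^(3)=-17; μ^(4)=-29

((0, 0, 0, 3); (0, 3, 3, 0); (2, 0, 0, 0); (0, 0, 1, 0))


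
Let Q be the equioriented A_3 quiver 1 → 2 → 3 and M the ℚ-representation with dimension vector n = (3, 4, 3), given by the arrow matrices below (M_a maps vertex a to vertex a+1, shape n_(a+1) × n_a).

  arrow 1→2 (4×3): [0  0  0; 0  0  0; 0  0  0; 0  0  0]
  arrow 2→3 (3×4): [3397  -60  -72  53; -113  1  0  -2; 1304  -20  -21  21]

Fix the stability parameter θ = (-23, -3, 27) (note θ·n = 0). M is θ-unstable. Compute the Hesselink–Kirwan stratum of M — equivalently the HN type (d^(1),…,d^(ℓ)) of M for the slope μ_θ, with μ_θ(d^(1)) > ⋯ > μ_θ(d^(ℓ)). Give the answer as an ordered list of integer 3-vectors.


Barcode: M ≅ I[1,1]^3, I[2,2], I[2,3]^3. HN layers by μ_θ (3 steps, strictly decreasing):
  μ^(1)=27; μ^(2)=-3; μ^(3)=-23

((0, 0, 3); (0, 4, 0); (3, 0, 0))


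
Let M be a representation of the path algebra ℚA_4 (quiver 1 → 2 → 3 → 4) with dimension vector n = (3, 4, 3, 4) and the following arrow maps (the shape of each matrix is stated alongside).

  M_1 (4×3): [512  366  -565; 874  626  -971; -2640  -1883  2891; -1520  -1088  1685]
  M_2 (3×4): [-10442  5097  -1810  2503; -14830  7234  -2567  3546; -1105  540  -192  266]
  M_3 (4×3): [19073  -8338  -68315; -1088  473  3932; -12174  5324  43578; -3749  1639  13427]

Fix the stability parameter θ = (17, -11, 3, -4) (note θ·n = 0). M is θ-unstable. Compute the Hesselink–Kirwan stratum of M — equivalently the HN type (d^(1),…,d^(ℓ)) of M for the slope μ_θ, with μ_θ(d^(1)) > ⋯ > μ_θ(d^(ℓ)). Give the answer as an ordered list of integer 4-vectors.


Via rank(M_{q-1}∘⋯∘M_p): M ≅ I[1,3], I[1,4]^2, I[2,2], I[4,4]^2.
μ_θ-semistable layers: μ^(1)=3; μ^(2)=5/4; μ^(3)=-4; μ^(4)=-11

((1, 1, 1, 0); (2, 2, 2, 2); (0, 0, 0, 2); (0, 1, 0, 0))


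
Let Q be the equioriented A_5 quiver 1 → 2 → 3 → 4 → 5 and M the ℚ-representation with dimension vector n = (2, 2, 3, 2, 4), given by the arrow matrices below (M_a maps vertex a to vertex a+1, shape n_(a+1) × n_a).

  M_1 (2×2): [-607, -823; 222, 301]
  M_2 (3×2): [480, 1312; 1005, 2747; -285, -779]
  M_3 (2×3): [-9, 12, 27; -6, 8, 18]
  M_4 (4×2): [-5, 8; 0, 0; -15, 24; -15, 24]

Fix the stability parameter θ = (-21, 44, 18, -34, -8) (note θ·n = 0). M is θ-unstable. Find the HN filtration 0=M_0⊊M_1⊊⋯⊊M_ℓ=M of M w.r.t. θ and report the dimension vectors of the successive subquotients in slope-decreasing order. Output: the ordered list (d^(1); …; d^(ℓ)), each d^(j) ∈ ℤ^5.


Barcode: M ≅ I[1,2], I[1,5], I[3,3]^2, I[4,4], I[5,5]^3. HN layers by μ_θ (6 steps, strictly decreasing):
  μ^(1)=44; μ^(2)=18; μ^(3)=5; μ^(4)=-8; μ^(5)=-21; μ^(6)=-34

((0, 1, 0, 0, 0); (0, 0, 2, 0, 0); (0, 1, 1, 1, 1); (0, 0, 0, 0, 3); (2, 0, 0, 0, 0); (0, 0, 0, 1, 0))


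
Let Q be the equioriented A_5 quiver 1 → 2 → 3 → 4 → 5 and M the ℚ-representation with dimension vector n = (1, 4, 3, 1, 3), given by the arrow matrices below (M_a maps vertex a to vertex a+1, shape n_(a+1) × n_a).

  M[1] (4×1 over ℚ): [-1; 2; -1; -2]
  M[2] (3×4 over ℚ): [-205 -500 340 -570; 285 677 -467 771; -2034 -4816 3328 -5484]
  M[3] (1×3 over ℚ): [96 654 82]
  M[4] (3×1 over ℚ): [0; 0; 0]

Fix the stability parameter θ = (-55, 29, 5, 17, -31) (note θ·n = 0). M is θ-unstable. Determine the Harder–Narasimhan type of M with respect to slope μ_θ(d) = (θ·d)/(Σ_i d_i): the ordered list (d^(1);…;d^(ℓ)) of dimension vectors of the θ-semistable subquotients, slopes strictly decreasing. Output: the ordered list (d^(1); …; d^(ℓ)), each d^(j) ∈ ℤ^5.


Via rank(M_{q-1}∘⋯∘M_p): M ≅ I[1,3], I[2,2]^2, I[2,4], I[3,3], I[5,5]^3.
μ_θ-semistable layers: μ^(1)=29; μ^(2)=17; μ^(3)=5; μ^(4)=-31; μ^(5)=-55

((0, 2, 0, 0, 0); (0, 2, 2, 1, 0); (0, 0, 1, 0, 0); (0, 0, 0, 0, 3); (1, 0, 0, 0, 0))


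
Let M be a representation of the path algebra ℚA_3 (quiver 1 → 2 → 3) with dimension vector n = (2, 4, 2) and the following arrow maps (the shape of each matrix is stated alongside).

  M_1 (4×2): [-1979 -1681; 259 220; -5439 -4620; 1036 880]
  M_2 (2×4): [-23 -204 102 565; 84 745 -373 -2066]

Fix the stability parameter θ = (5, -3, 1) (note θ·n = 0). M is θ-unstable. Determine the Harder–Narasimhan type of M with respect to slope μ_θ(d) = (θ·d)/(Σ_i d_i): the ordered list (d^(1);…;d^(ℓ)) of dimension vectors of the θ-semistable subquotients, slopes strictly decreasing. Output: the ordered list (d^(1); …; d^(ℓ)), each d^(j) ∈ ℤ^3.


Barcode: M ≅ I[1,3]^2, I[2,2]^2. HN layers by μ_θ (2 steps, strictly decreasing):
  μ^(1)=1; μ^(2)=-3

((2, 2, 2); (0, 2, 0))


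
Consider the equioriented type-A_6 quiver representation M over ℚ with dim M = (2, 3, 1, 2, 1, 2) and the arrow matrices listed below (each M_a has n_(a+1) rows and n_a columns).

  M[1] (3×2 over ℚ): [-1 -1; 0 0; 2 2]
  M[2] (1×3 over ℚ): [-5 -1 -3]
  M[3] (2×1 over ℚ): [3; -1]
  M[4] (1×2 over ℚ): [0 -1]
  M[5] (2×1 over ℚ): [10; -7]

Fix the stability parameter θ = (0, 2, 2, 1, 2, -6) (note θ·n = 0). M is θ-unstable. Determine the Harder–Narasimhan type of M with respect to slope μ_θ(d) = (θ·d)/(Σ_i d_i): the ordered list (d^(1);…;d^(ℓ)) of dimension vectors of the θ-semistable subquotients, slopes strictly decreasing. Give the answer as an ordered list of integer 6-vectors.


Interval decomposition of M: I[1,1], I[1,6], I[2,2]^2, I[4,4], I[6,6].
HN type (ℓ=5): μ^(1)=2; μ^(2)=1; μ^(3)=1/5; μ^(4)=0; μ^(5)=-6

((0, 2, 0, 0, 0, 0); (0, 0, 0, 1, 0, 0); (0, 1, 1, 1, 1, 1); (2, 0, 0, 0, 0, 0); (0, 0, 0, 0, 0, 1))


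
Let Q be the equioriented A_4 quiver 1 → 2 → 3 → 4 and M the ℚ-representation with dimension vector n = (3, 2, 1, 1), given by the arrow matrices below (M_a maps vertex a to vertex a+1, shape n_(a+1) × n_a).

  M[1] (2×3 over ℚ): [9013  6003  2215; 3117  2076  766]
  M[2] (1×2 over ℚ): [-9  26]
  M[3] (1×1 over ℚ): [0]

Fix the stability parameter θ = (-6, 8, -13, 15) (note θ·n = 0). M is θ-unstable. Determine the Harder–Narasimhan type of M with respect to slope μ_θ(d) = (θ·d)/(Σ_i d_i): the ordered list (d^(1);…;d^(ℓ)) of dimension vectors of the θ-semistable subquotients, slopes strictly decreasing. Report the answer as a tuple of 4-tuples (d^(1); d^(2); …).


Barcode: M ≅ I[1,1], I[1,2], I[1,3], I[4,4]. HN layers by μ_θ (4 steps, strictly decreasing):
  μ^(1)=15; μ^(2)=8; μ^(3)=-5/2; μ^(4)=-6

((0, 0, 0, 1); (0, 1, 0, 0); (0, 1, 1, 0); (3, 0, 0, 0))


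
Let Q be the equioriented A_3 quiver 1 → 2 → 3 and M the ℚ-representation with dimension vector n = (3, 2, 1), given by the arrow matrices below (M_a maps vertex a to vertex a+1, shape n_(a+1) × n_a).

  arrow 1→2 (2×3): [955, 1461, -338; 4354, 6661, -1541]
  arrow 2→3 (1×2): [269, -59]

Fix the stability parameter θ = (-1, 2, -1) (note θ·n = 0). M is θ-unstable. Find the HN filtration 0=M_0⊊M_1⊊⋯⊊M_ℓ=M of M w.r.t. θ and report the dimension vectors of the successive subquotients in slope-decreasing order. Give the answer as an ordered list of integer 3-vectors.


Via rank(M_{q-1}∘⋯∘M_p): M ≅ I[1,1], I[1,2], I[1,3].
μ_θ-semistable layers: μ^(1)=2; μ^(2)=1/2; μ^(3)=-1

((0, 1, 0); (0, 1, 1); (3, 0, 0))


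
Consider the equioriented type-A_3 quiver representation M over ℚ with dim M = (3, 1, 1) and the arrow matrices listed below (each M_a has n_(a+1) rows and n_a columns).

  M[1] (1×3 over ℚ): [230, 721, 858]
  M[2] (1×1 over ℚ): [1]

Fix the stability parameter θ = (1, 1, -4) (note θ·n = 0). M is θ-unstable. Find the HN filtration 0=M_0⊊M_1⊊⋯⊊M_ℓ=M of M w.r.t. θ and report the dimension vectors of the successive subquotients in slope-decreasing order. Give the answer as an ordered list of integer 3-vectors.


Via rank(M_{q-1}∘⋯∘M_p): M ≅ I[1,1]^2, I[1,3].
μ_θ-semistable layers: μ^(1)=1; μ^(2)=-2/3

((2, 0, 0); (1, 1, 1))


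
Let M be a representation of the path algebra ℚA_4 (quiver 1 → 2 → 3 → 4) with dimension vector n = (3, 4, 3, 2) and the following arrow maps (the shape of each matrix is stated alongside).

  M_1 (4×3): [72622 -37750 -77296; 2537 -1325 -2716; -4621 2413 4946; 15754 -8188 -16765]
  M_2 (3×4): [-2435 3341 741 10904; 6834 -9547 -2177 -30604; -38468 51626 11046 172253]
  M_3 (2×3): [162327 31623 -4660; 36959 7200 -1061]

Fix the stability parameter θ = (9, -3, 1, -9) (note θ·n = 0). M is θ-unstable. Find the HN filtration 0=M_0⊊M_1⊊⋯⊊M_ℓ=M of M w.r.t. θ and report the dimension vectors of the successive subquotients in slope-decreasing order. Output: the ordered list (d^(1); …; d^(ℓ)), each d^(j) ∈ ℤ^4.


Barcode: M ≅ I[1,1], I[1,3], I[1,4], I[2,2], I[2,4]. HN layers by μ_θ (5 steps, strictly decreasing):
  μ^(1)=9; μ^(2)=7/3; μ^(3)=-1/2; μ^(4)=-3; μ^(5)=-11/3

((1, 0, 0, 0); (1, 1, 1, 0); (1, 1, 1, 1); (0, 1, 0, 0); (0, 1, 1, 1))


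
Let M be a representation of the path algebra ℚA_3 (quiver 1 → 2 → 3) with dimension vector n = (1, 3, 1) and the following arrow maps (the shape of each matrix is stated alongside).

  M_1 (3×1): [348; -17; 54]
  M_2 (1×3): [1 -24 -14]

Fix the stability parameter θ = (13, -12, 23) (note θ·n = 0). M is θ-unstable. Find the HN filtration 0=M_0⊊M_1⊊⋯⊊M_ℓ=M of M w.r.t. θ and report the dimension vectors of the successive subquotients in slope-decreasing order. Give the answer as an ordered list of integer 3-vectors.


Via rank(M_{q-1}∘⋯∘M_p): M ≅ I[1,2], I[2,2], I[2,3].
μ_θ-semistable layers: μ^(1)=23; μ^(2)=1/2; μ^(3)=-12

((0, 0, 1); (1, 1, 0); (0, 2, 0))


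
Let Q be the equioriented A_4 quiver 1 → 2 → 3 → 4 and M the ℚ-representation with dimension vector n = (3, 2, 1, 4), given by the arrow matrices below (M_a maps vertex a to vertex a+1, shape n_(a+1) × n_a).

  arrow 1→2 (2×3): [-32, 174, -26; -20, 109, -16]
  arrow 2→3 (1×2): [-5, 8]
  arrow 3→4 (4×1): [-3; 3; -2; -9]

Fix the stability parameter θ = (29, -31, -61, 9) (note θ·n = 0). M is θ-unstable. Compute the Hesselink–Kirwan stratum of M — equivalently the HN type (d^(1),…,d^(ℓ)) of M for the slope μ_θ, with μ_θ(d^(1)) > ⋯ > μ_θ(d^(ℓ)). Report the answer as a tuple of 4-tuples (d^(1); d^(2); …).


Barcode: M ≅ I[1,1], I[1,2], I[1,4], I[4,4]^3. HN layers by μ_θ (4 steps, strictly decreasing):
  μ^(1)=29; μ^(2)=9; μ^(3)=-1; μ^(4)=-21

((1, 0, 0, 0); (0, 0, 0, 4); (1, 1, 0, 0); (1, 1, 1, 0))


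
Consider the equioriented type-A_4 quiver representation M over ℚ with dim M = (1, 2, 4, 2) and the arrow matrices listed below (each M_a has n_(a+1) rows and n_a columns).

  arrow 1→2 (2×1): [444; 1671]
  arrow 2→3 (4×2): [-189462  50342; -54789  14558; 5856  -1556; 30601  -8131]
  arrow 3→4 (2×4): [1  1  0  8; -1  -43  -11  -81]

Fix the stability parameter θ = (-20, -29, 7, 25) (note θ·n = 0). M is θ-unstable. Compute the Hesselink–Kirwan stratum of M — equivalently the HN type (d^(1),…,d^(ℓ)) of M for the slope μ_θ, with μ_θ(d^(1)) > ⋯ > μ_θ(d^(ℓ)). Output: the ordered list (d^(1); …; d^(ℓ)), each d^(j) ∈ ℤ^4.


Via rank(M_{q-1}∘⋯∘M_p): M ≅ I[1,4], I[2,4], I[3,3]^2.
μ_θ-semistable layers: μ^(1)=25; μ^(2)=7; μ^(3)=-49/2; μ^(4)=-29

((0, 0, 0, 2); (0, 0, 4, 0); (1, 1, 0, 0); (0, 1, 0, 0))


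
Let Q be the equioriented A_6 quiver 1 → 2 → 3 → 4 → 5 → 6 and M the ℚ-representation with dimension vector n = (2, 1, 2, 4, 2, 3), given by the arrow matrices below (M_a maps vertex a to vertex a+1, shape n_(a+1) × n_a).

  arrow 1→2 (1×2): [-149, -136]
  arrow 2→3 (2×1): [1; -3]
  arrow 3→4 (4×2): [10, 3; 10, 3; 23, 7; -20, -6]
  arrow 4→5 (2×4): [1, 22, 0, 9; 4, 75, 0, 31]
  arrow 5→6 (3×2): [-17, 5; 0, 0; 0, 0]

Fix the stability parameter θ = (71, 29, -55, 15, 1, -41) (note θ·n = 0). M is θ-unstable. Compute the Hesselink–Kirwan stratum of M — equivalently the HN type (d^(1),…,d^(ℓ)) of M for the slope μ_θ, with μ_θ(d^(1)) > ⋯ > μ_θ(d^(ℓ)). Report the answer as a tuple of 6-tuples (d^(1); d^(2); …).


Via rank(M_{q-1}∘⋯∘M_p): M ≅ I[1,1], I[1,5], I[3,4], I[4,4], I[4,6], I[6,6]^2.
μ_θ-semistable layers: μ^(1)=71; μ^(2)=15; μ^(3)=61/5; μ^(4)=-25/3; μ^(5)=-41; μ^(6)=-55

((1, 0, 0, 0, 0, 0); (0, 0, 0, 2, 0, 0); (1, 1, 1, 1, 1, 0); (0, 0, 0, 1, 1, 1); (0, 0, 0, 0, 0, 2); (0, 0, 1, 0, 0, 0))


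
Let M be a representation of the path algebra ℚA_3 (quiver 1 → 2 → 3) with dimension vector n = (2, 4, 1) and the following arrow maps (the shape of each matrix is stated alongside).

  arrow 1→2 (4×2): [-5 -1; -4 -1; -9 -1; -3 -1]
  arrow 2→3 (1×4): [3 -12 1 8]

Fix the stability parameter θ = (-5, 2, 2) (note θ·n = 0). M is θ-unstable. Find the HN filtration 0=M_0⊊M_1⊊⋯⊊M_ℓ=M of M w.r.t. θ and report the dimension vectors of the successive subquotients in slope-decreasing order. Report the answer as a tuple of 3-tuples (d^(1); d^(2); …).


Barcode: M ≅ I[1,2]^2, I[2,2], I[2,3]. HN layers by μ_θ (2 steps, strictly decreasing):
  μ^(1)=2; μ^(2)=-5

((0, 4, 1); (2, 0, 0))


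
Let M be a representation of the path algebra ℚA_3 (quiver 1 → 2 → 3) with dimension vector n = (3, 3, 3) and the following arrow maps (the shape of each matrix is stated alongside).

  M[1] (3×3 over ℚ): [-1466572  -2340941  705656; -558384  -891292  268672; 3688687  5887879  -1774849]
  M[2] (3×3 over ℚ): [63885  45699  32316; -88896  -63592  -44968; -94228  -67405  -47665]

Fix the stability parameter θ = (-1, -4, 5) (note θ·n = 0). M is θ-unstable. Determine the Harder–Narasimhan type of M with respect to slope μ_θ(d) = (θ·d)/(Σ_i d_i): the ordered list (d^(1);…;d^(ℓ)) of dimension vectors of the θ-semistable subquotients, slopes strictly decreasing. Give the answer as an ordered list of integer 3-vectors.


Barcode: M ≅ I[1,1], I[1,3]^2, I[2,2], I[3,3]. HN layers by μ_θ (4 steps, strictly decreasing):
  μ^(1)=5; μ^(2)=-1; μ^(3)=-5/2; μ^(4)=-4

((0, 0, 3); (1, 0, 0); (2, 2, 0); (0, 1, 0))


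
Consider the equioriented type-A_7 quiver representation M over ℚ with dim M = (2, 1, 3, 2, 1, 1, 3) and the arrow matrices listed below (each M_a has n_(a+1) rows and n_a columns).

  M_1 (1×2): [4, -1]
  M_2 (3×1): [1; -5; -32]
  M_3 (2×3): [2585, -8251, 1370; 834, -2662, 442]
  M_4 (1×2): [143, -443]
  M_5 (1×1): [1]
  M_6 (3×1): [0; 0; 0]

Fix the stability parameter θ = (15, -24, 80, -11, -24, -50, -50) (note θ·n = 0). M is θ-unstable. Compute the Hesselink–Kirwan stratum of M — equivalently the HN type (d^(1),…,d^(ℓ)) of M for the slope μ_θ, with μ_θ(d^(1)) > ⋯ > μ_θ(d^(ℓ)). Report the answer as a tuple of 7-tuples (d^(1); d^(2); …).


Via rank(M_{q-1}∘⋯∘M_p): M ≅ I[1,1], I[1,3], I[3,4], I[3,6], I[7,7]^3.
μ_θ-semistable layers: μ^(1)=80; μ^(2)=69/2; μ^(3)=15; μ^(4)=-5/4; μ^(5)=-9/2; μ^(6)=-50

((0, 0, 1, 0, 0, 0, 0); (0, 0, 1, 1, 0, 0, 0); (1, 0, 0, 0, 0, 0, 0); (0, 0, 1, 1, 1, 1, 0); (1, 1, 0, 0, 0, 0, 0); (0, 0, 0, 0, 0, 0, 3))


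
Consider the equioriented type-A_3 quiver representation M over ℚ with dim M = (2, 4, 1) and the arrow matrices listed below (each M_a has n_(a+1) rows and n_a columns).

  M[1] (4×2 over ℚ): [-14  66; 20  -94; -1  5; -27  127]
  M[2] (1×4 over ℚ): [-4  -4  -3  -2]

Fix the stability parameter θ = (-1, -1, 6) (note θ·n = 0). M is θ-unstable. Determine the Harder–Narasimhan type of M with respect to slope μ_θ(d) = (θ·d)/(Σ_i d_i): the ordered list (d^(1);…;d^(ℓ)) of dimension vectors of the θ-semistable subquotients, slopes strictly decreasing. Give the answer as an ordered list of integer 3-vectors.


Interval decomposition of M: I[1,2], I[1,3], I[2,2]^2.
HN type (ℓ=2): μ^(1)=6; μ^(2)=-1

((0, 0, 1); (2, 4, 0))


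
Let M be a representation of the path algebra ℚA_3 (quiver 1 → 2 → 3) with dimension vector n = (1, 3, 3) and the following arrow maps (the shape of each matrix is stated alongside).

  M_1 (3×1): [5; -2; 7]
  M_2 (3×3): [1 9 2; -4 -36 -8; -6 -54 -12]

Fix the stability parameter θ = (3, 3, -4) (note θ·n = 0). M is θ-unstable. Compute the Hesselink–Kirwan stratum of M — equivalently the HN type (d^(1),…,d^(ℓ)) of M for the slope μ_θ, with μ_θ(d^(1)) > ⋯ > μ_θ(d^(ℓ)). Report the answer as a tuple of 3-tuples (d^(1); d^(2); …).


Via rank(M_{q-1}∘⋯∘M_p): M ≅ I[1,3], I[2,2]^2, I[3,3]^2.
μ_θ-semistable layers: μ^(1)=3; μ^(2)=2/3; μ^(3)=-4

((0, 2, 0); (1, 1, 1); (0, 0, 2))


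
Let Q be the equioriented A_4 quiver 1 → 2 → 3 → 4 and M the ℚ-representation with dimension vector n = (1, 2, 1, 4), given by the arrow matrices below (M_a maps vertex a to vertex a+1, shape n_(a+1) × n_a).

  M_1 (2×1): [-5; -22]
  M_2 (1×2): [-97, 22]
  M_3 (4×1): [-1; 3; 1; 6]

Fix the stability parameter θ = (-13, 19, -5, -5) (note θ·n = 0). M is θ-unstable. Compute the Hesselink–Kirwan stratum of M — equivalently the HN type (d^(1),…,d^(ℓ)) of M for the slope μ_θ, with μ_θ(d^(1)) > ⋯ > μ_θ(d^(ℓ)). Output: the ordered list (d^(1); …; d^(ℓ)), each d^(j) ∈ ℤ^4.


Barcode: M ≅ I[1,4], I[2,2], I[4,4]^3. HN layers by μ_θ (4 steps, strictly decreasing):
  μ^(1)=19; μ^(2)=3; μ^(3)=-5; μ^(4)=-13

((0, 1, 0, 0); (0, 1, 1, 1); (0, 0, 0, 3); (1, 0, 0, 0))


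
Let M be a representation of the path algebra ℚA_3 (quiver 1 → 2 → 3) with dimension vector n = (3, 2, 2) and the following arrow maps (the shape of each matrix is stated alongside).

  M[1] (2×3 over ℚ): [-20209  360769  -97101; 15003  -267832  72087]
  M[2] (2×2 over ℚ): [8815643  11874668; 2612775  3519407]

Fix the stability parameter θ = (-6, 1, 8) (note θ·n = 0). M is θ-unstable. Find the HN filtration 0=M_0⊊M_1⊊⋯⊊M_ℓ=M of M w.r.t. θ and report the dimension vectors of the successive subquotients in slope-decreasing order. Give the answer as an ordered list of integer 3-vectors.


Via rank(M_{q-1}∘⋯∘M_p): M ≅ I[1,1], I[1,3]^2.
μ_θ-semistable layers: μ^(1)=8; μ^(2)=1; μ^(3)=-6

((0, 0, 2); (0, 2, 0); (3, 0, 0))


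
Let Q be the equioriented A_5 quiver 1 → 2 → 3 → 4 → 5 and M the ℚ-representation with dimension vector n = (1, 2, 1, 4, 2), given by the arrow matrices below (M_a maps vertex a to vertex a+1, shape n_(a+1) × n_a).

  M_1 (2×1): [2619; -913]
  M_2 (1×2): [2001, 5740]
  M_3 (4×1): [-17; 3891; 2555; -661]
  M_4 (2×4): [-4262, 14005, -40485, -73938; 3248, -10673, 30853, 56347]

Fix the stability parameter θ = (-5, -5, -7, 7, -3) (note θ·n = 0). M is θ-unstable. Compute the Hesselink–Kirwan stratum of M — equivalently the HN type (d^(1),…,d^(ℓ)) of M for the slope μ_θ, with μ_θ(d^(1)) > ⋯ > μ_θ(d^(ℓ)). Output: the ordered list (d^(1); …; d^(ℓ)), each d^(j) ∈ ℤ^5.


Via rank(M_{q-1}∘⋯∘M_p): M ≅ I[1,5], I[2,2], I[4,4]^2, I[4,5].
μ_θ-semistable layers: μ^(1)=7; μ^(2)=2; μ^(3)=-5; μ^(4)=-17/3

((0, 0, 0, 2, 0); (0, 0, 0, 2, 2); (0, 1, 0, 0, 0); (1, 1, 1, 0, 0))


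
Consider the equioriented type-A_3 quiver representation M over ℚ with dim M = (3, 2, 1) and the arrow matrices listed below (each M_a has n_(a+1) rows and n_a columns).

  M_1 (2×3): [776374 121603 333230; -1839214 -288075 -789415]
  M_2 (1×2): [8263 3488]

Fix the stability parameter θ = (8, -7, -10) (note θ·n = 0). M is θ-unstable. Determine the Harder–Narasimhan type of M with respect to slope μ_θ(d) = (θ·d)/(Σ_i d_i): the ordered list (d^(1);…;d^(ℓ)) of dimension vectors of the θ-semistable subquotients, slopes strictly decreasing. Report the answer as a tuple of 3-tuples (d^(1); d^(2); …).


Barcode: M ≅ I[1,1], I[1,2], I[1,3]. HN layers by μ_θ (3 steps, strictly decreasing):
  μ^(1)=8; μ^(2)=1/2; μ^(3)=-3

((1, 0, 0); (1, 1, 0); (1, 1, 1))


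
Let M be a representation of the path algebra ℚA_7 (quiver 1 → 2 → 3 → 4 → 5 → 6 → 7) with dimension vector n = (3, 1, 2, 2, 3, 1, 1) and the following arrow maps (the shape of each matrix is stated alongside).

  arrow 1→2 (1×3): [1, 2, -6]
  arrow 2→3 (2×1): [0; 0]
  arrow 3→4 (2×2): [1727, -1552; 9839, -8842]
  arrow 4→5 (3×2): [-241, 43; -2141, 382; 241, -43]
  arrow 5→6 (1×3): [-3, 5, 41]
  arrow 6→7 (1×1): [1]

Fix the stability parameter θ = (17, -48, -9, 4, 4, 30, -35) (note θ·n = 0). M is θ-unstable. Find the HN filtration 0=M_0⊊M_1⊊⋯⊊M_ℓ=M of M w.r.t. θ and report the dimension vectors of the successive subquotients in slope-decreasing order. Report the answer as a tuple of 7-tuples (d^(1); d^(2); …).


Barcode: M ≅ I[1,1]^2, I[1,2], I[3,5], I[3,7], I[5,5]. HN layers by μ_θ (5 steps, strictly decreasing):
  μ^(1)=17; μ^(2)=4; μ^(3)=3/4; μ^(4)=-9; μ^(5)=-31/2

((2, 0, 0, 0, 0, 0, 0); (0, 0, 0, 1, 2, 0, 0); (0, 0, 0, 1, 1, 1, 1); (0, 0, 2, 0, 0, 0, 0); (1, 1, 0, 0, 0, 0, 0))


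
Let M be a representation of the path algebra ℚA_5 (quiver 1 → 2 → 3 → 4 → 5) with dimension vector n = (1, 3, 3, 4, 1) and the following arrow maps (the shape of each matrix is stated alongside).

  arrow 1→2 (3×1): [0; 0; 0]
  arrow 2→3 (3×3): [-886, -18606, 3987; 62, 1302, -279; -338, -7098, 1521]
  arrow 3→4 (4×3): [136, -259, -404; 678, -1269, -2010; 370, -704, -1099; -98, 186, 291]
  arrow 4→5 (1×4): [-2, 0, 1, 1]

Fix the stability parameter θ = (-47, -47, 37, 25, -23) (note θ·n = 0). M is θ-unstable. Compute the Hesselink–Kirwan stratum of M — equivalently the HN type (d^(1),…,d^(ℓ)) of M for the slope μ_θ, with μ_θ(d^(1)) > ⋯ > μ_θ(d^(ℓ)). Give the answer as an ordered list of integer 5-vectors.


Interval decomposition of M: I[1,1], I[2,2]^2, I[2,4], I[3,4]^2, I[4,5].
HN type (ℓ=3): μ^(1)=31; μ^(2)=1; μ^(3)=-47

((0, 0, 3, 3, 0); (0, 0, 0, 1, 1); (1, 3, 0, 0, 0))


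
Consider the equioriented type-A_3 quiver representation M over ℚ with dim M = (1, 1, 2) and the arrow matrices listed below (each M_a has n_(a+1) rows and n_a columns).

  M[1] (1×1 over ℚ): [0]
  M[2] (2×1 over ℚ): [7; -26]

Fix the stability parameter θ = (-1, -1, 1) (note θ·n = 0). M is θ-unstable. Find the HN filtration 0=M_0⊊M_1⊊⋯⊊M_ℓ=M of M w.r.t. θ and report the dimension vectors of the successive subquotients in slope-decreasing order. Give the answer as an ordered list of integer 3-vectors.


Via rank(M_{q-1}∘⋯∘M_p): M ≅ I[1,1], I[2,3], I[3,3].
μ_θ-semistable layers: μ^(1)=1; μ^(2)=-1

((0, 0, 2); (1, 1, 0))


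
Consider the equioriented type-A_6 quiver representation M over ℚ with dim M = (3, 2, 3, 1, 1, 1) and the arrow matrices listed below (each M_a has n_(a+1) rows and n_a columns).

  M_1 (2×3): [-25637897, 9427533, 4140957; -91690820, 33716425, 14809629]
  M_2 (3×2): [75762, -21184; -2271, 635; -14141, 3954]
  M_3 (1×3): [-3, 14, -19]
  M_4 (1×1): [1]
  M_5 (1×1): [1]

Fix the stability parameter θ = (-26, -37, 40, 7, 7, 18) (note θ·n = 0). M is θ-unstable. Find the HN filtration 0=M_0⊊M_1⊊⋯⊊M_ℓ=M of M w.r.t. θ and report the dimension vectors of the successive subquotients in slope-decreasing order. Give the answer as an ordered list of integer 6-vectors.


Via rank(M_{q-1}∘⋯∘M_p): M ≅ I[1,1], I[1,3], I[1,6], I[3,3].
μ_θ-semistable layers: μ^(1)=40; μ^(2)=18; μ^(3)=-26; μ^(4)=-63/2

((0, 0, 2, 0, 0, 0); (0, 0, 1, 1, 1, 1); (1, 0, 0, 0, 0, 0); (2, 2, 0, 0, 0, 0))


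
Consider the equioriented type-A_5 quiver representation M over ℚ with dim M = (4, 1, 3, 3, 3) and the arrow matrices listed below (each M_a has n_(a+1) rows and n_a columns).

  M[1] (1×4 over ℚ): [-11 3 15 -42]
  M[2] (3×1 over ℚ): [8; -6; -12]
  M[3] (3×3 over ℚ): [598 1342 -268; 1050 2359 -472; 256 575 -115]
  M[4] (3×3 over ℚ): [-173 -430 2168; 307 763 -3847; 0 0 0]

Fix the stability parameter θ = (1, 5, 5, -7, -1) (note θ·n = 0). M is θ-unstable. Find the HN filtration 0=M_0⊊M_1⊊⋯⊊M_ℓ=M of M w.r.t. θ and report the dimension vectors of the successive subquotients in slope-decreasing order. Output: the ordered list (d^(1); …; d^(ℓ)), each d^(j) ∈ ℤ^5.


Interval decomposition of M: I[1,1]^3, I[1,4], I[3,5]^2, I[5,5].
HN type (ℓ=2): μ^(1)=1; μ^(2)=-1

((4, 1, 1, 1, 0); (0, 0, 2, 2, 3))


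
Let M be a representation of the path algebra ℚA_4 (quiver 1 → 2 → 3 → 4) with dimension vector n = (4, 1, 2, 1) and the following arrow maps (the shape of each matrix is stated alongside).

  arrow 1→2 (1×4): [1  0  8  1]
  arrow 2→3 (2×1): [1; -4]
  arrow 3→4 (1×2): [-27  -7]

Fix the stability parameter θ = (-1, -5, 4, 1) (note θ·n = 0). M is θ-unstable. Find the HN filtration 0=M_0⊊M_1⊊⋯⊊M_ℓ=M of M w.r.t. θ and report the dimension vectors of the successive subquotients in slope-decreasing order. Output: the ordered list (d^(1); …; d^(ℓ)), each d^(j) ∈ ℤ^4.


Via rank(M_{q-1}∘⋯∘M_p): M ≅ I[1,1]^3, I[1,4], I[3,3].
μ_θ-semistable layers: μ^(1)=4; μ^(2)=5/2; μ^(3)=-1; μ^(4)=-3

((0, 0, 1, 0); (0, 0, 1, 1); (3, 0, 0, 0); (1, 1, 0, 0))
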